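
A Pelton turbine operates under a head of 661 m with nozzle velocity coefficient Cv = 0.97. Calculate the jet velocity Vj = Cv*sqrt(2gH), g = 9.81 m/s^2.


Vj = 0.97 * sqrt(2*9.81*661) = 110.4643 m/s


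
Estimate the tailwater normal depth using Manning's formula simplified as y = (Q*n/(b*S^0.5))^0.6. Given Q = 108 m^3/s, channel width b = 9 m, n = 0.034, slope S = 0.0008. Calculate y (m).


y = (108 * 0.034 / (9 * 0.0008^0.5))^0.6 = 4.9599 m


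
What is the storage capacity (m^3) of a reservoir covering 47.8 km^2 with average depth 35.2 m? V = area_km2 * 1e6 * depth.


V = 47.8 * 1e6 * 35.2 = 1.6826e+09 m^3


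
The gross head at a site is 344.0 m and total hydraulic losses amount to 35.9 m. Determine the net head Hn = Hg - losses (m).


Hn = 344.0 - 35.9 = 308.1000 m


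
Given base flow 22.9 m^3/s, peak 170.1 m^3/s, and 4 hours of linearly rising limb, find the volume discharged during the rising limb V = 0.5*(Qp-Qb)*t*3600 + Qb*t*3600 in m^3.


V = 0.5*(170.1 - 22.9)*4*3600 + 22.9*4*3600 = 1.3896e+06 m^3


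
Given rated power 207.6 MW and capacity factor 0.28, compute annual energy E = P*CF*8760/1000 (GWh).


E = 207.6 * 0.28 * 8760 / 1000 = 509.2013 GWh


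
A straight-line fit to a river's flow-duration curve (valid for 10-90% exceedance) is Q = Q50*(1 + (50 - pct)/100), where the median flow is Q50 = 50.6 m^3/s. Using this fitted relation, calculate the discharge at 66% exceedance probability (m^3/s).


Q = 50.6 * (1 + (50 - 66)/100) = 42.5040 m^3/s


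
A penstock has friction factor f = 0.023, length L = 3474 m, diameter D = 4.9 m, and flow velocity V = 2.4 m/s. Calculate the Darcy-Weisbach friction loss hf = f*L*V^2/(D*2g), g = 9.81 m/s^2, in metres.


hf = 0.023 * 3474 * 2.4^2 / (4.9 * 2 * 9.81) = 4.7872 m


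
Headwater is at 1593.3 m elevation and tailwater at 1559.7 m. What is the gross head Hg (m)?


Hg = 1593.3 - 1559.7 = 33.6000 m


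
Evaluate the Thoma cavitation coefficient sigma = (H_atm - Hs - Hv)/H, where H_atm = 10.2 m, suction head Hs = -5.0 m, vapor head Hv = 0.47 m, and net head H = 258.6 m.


sigma = (10.2 - (-5.0) - 0.47) / 258.6 = 0.0570


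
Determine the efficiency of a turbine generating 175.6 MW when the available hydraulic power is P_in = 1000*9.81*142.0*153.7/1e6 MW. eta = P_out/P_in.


P_in = 1000 * 9.81 * 142.0 * 153.7 / 1e6 = 214.1072 MW
eta = 175.6 / 214.1072 = 0.8202


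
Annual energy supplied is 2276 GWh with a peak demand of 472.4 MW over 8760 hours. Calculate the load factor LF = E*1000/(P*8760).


LF = 2276 * 1000 / (472.4 * 8760) = 0.5500


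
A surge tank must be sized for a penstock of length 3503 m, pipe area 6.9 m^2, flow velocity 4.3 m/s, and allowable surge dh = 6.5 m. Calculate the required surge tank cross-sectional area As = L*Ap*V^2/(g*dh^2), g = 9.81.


As = 3503 * 6.9 * 4.3^2 / (9.81 * 6.5^2) = 1078.2772 m^2


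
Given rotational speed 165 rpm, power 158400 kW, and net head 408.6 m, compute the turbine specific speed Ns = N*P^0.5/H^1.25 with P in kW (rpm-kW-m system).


Ns = 165 * 158400^0.5 / 408.6^1.25 = 35.7469


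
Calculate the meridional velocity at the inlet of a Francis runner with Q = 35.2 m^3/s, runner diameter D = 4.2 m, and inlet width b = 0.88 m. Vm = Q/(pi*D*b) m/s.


Vm = 35.2 / (pi * 4.2 * 0.88) = 3.0315 m/s


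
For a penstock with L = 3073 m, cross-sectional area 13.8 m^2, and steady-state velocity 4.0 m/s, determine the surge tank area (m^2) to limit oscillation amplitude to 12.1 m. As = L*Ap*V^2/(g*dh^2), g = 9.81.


As = 3073 * 13.8 * 4.0^2 / (9.81 * 12.1^2) = 472.4130 m^2


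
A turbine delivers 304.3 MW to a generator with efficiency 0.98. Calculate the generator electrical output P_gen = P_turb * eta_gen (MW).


P_gen = 304.3 * 0.98 = 298.2140 MW


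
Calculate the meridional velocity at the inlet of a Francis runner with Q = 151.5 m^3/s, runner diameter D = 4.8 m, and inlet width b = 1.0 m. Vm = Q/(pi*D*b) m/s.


Vm = 151.5 / (pi * 4.8 * 1.0) = 10.0467 m/s


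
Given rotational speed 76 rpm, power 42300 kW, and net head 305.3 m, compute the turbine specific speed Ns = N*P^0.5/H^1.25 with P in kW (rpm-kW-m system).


Ns = 76 * 42300^0.5 / 305.3^1.25 = 12.2483


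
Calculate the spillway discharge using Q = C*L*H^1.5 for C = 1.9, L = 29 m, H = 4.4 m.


Q = 1.9 * 29 * 4.4^1.5 = 508.5464 m^3/s


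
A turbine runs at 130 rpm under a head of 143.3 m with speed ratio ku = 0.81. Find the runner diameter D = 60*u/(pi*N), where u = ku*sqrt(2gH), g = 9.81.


u = 0.81 * sqrt(2*9.81*143.3) = 42.9495 m/s
D = 60 * 42.9495 / (pi * 130) = 6.3098 m


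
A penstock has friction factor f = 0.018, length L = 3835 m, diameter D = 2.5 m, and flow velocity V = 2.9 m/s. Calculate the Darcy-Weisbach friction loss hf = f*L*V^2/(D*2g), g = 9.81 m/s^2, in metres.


hf = 0.018 * 3835 * 2.9^2 / (2.5 * 2 * 9.81) = 11.8357 m


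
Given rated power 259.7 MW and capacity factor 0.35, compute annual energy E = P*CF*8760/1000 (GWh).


E = 259.7 * 0.35 * 8760 / 1000 = 796.2402 GWh


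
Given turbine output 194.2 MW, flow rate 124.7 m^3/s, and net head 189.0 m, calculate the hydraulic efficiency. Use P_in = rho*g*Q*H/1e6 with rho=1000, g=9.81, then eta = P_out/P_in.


P_in = 1000 * 9.81 * 124.7 * 189.0 / 1e6 = 231.2050 MW
eta = 194.2 / 231.2050 = 0.8399


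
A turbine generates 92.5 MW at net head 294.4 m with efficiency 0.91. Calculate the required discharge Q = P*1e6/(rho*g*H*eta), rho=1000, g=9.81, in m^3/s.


Q = 92.5 * 1e6 / (1000 * 9.81 * 294.4 * 0.91) = 35.1960 m^3/s


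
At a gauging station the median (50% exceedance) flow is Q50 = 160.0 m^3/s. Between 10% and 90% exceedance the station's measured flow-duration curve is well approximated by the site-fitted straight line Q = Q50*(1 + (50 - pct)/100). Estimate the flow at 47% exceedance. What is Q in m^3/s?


Q = 160.0 * (1 + (50 - 47)/100) = 164.8000 m^3/s


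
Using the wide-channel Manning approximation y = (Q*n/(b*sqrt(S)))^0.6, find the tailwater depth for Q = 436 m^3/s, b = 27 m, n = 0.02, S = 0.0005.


y = (436 * 0.02 / (27 * 0.0005^0.5))^0.6 = 4.9636 m


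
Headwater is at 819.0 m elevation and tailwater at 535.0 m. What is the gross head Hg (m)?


Hg = 819.0 - 535.0 = 284.0000 m


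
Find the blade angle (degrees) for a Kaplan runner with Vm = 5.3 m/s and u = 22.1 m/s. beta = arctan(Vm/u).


beta = arctan(5.3 / 22.1) = 13.4859 degrees


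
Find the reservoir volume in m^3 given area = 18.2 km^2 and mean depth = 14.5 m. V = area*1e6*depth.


V = 18.2 * 1e6 * 14.5 = 2.6390e+08 m^3


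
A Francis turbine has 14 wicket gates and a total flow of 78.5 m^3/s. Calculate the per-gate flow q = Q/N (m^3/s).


q = 78.5 / 14 = 5.6071 m^3/s


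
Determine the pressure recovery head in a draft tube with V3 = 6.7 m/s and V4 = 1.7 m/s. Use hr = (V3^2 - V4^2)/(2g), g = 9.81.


hr = (6.7^2 - 1.7^2) / (2*9.81) = 2.1407 m


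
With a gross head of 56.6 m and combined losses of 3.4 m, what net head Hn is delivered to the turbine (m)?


Hn = 56.6 - 3.4 = 53.2000 m


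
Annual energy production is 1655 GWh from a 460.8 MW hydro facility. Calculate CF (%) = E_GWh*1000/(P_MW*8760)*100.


CF = 1655 * 1000 / (460.8 * 8760) * 100 = 40.9998 %


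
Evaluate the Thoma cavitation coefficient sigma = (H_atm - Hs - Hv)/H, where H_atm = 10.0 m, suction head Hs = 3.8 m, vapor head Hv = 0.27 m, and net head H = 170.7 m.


sigma = (10.0 - 3.8 - 0.27) / 170.7 = 0.0347


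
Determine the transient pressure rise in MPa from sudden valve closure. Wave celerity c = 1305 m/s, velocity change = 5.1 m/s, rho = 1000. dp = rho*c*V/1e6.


dp = 1000 * 1305 * 5.1 / 1e6 = 6.6555 MPa


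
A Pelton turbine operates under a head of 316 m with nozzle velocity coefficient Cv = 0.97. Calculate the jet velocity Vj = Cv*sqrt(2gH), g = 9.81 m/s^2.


Vj = 0.97 * sqrt(2*9.81*316) = 76.3774 m/s


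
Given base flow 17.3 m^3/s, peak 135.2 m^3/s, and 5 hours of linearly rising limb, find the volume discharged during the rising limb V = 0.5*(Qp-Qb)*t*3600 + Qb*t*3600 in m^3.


V = 0.5*(135.2 - 17.3)*5*3600 + 17.3*5*3600 = 1.3725e+06 m^3


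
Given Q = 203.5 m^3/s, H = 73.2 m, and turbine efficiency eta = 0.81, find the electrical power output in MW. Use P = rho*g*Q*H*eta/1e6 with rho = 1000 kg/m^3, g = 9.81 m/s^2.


P = 1000 * 9.81 * 203.5 * 73.2 * 0.81 / 1e6 = 118.3667 MW


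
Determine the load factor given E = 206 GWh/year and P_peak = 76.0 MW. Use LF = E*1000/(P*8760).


LF = 206 * 1000 / (76.0 * 8760) = 0.3094


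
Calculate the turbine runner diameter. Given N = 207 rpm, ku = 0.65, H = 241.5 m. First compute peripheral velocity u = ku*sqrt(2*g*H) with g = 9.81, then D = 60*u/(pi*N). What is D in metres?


u = 0.65 * sqrt(2*9.81*241.5) = 44.7426 m/s
D = 60 * 44.7426 / (pi * 207) = 4.1281 m


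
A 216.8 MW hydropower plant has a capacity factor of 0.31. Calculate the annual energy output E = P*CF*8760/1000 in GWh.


E = 216.8 * 0.31 * 8760 / 1000 = 588.7421 GWh


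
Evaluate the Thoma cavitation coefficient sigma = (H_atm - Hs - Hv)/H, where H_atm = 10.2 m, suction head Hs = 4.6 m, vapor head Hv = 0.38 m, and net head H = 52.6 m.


sigma = (10.2 - 4.6 - 0.38) / 52.6 = 0.0992


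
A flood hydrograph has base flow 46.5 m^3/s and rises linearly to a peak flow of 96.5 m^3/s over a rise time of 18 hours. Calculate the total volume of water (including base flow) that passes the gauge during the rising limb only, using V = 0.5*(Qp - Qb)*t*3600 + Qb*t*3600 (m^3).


V = 0.5*(96.5 - 46.5)*18*3600 + 46.5*18*3600 = 4.6332e+06 m^3


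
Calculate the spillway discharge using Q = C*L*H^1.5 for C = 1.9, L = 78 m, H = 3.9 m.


Q = 1.9 * 78 * 3.9^1.5 = 1141.4190 m^3/s


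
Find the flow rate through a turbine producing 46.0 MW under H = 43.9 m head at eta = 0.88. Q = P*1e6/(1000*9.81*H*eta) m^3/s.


Q = 46.0 * 1e6 / (1000 * 9.81 * 43.9 * 0.88) = 121.3785 m^3/s


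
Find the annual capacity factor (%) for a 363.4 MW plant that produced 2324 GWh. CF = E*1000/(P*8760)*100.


CF = 2324 * 1000 / (363.4 * 8760) * 100 = 73.0041 %


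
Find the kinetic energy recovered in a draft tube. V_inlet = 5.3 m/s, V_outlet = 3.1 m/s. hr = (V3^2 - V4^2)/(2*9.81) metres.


hr = (5.3^2 - 3.1^2) / (2*9.81) = 0.9419 m


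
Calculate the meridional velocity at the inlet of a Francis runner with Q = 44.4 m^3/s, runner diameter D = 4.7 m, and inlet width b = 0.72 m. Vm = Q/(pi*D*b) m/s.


Vm = 44.4 / (pi * 4.7 * 0.72) = 4.1764 m/s


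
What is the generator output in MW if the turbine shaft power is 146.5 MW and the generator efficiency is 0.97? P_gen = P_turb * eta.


P_gen = 146.5 * 0.97 = 142.1050 MW


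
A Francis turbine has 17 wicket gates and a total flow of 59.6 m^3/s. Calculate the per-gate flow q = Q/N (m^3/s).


q = 59.6 / 17 = 3.5059 m^3/s


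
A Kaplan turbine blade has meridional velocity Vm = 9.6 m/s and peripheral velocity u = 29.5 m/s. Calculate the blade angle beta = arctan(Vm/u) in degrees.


beta = arctan(9.6 / 29.5) = 18.0261 degrees


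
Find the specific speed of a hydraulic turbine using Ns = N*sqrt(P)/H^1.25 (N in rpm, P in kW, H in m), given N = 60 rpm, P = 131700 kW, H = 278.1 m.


Ns = 60 * 131700^0.5 / 278.1^1.25 = 19.1731


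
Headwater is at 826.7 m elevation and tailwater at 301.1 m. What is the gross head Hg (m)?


Hg = 826.7 - 301.1 = 525.6000 m


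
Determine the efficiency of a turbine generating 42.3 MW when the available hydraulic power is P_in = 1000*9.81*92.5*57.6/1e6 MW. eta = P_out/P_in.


P_in = 1000 * 9.81 * 92.5 * 57.6 / 1e6 = 52.2677 MW
eta = 42.3 / 52.2677 = 0.8093


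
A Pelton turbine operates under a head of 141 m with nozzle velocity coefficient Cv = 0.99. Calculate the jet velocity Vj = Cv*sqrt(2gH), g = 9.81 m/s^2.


Vj = 0.99 * sqrt(2*9.81*141) = 52.0708 m/s


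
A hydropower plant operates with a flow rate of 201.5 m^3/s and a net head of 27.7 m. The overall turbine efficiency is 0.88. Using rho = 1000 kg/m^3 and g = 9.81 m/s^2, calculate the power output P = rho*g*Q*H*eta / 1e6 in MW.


P = 1000 * 9.81 * 201.5 * 27.7 * 0.88 / 1e6 = 48.1844 MW


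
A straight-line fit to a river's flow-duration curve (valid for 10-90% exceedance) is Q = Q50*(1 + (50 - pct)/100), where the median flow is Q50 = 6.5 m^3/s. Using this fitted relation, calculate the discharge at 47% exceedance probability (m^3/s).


Q = 6.5 * (1 + (50 - 47)/100) = 6.6950 m^3/s


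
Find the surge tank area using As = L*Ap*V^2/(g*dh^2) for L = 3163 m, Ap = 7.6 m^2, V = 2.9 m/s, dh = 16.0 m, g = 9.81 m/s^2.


As = 3163 * 7.6 * 2.9^2 / (9.81 * 16.0^2) = 80.5007 m^2


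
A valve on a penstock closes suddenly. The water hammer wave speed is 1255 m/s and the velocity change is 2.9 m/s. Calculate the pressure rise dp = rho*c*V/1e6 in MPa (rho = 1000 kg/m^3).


dp = 1000 * 1255 * 2.9 / 1e6 = 3.6395 MPa


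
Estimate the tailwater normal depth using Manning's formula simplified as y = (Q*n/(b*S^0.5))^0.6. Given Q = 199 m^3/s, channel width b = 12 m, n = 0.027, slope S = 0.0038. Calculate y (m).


y = (199 * 0.027 / (12 * 0.0038^0.5))^0.6 = 3.2861 m


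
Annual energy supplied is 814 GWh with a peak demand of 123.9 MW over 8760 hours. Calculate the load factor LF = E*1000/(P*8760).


LF = 814 * 1000 / (123.9 * 8760) = 0.7500


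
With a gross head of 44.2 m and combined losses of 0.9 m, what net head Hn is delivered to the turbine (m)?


Hn = 44.2 - 0.9 = 43.3000 m


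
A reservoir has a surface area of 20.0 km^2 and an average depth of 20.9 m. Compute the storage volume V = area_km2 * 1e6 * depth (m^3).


V = 20.0 * 1e6 * 20.9 = 4.1800e+08 m^3


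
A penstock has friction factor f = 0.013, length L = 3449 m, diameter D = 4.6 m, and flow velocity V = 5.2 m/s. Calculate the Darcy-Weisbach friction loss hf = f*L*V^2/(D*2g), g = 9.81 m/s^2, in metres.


hf = 0.013 * 3449 * 5.2^2 / (4.6 * 2 * 9.81) = 13.4334 m


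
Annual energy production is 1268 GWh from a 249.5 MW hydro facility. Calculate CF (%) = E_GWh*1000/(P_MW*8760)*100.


CF = 1268 * 1000 / (249.5 * 8760) * 100 = 58.0156 %


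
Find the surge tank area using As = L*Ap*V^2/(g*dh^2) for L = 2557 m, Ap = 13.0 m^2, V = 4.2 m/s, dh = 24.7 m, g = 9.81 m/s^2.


As = 2557 * 13.0 * 4.2^2 / (9.81 * 24.7^2) = 97.9738 m^2


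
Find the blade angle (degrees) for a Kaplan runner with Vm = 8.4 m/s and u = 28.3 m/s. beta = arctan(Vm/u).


beta = arctan(8.4 / 28.3) = 16.5319 degrees


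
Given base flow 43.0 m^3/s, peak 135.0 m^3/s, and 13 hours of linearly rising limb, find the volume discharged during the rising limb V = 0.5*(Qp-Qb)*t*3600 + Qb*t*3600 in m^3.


V = 0.5*(135.0 - 43.0)*13*3600 + 43.0*13*3600 = 4.1652e+06 m^3


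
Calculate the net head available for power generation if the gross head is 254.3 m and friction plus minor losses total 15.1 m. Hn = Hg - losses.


Hn = 254.3 - 15.1 = 239.2000 m


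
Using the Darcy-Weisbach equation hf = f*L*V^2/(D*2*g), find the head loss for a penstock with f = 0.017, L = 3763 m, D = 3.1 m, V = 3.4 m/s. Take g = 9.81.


hf = 0.017 * 3763 * 3.4^2 / (3.1 * 2 * 9.81) = 12.1585 m


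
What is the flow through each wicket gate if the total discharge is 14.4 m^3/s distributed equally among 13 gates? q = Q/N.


q = 14.4 / 13 = 1.1077 m^3/s


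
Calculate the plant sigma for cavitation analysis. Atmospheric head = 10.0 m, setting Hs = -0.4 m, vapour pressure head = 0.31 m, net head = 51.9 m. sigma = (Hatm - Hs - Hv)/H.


sigma = (10.0 - (-0.4) - 0.31) / 51.9 = 0.1944


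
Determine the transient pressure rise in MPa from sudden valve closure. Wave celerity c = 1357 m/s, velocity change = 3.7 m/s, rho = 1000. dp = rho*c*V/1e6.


dp = 1000 * 1357 * 3.7 / 1e6 = 5.0209 MPa


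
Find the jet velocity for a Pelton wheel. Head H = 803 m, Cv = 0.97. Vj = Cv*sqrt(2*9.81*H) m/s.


Vj = 0.97 * sqrt(2*9.81*803) = 121.7528 m/s


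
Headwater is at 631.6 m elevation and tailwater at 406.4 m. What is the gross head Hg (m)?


Hg = 631.6 - 406.4 = 225.2000 m


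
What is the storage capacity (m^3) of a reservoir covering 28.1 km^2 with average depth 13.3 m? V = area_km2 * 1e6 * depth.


V = 28.1 * 1e6 * 13.3 = 3.7373e+08 m^3


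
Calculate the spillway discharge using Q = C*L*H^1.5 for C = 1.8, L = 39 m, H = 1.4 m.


Q = 1.8 * 39 * 1.4^1.5 = 116.2865 m^3/s


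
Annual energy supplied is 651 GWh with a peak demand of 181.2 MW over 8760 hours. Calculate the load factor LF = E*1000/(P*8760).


LF = 651 * 1000 / (181.2 * 8760) = 0.4101


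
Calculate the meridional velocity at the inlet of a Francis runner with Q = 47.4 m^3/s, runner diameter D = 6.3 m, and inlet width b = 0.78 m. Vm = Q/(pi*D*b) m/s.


Vm = 47.4 / (pi * 6.3 * 0.78) = 3.0704 m/s


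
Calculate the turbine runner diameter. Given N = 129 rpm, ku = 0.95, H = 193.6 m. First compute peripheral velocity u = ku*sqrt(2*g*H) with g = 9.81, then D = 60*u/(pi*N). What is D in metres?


u = 0.95 * sqrt(2*9.81*193.6) = 58.5498 m/s
D = 60 * 58.5498 / (pi * 129) = 8.6684 m


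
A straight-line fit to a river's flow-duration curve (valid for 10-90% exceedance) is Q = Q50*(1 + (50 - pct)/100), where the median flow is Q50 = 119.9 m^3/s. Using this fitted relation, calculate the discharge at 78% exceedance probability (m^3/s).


Q = 119.9 * (1 + (50 - 78)/100) = 86.3280 m^3/s


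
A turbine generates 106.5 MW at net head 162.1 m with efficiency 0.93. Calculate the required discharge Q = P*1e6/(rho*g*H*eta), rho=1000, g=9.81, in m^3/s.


Q = 106.5 * 1e6 / (1000 * 9.81 * 162.1 * 0.93) = 72.0136 m^3/s


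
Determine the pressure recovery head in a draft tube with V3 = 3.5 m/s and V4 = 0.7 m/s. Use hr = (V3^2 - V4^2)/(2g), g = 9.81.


hr = (3.5^2 - 0.7^2) / (2*9.81) = 0.5994 m


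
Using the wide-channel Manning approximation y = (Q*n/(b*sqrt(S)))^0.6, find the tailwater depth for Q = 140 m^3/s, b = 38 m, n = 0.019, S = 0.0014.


y = (140 * 0.019 / (38 * 0.0014^0.5))^0.6 = 1.4562 m


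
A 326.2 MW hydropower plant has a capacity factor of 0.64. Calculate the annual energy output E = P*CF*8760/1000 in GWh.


E = 326.2 * 0.64 * 8760 / 1000 = 1828.8077 GWh


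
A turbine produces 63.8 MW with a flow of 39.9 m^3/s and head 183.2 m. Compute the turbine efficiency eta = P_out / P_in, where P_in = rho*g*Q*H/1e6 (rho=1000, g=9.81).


P_in = 1000 * 9.81 * 39.9 * 183.2 / 1e6 = 71.7080 MW
eta = 63.8 / 71.7080 = 0.8897


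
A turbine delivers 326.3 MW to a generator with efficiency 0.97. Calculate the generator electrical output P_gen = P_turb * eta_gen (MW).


P_gen = 326.3 * 0.97 = 316.5110 MW


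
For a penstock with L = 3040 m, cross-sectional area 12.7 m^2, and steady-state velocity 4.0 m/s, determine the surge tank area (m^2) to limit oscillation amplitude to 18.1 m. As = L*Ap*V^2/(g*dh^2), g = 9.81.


As = 3040 * 12.7 * 4.0^2 / (9.81 * 18.1^2) = 192.2079 m^2


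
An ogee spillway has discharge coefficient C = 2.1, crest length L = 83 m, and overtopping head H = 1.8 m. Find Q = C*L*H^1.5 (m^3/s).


Q = 2.1 * 83 * 1.8^1.5 = 420.9264 m^3/s


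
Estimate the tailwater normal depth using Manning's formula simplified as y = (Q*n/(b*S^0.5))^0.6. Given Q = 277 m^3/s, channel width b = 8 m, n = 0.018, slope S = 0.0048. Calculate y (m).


y = (277 * 0.018 / (8 * 0.0048^0.5))^0.6 = 3.7362 m


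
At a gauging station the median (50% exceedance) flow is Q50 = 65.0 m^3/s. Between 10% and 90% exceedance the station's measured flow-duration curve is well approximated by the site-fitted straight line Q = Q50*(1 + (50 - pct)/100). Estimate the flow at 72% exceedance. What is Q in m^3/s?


Q = 65.0 * (1 + (50 - 72)/100) = 50.7000 m^3/s


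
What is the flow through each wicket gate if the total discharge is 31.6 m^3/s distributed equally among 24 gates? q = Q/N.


q = 31.6 / 24 = 1.3167 m^3/s


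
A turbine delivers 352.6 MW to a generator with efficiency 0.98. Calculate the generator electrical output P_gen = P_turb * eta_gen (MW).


P_gen = 352.6 * 0.98 = 345.5480 MW


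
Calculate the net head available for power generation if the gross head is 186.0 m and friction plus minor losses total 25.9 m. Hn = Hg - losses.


Hn = 186.0 - 25.9 = 160.1000 m


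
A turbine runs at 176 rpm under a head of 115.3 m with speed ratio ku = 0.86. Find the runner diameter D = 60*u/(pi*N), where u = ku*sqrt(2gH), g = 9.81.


u = 0.86 * sqrt(2*9.81*115.3) = 40.9037 m/s
D = 60 * 40.9037 / (pi * 176) = 4.4387 m


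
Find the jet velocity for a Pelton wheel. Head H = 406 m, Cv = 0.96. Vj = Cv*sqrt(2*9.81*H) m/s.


Vj = 0.96 * sqrt(2*9.81*406) = 85.6808 m/s


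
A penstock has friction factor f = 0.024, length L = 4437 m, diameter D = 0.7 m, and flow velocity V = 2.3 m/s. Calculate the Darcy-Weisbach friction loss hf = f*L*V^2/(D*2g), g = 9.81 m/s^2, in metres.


hf = 0.024 * 4437 * 2.3^2 / (0.7 * 2 * 9.81) = 41.0166 m


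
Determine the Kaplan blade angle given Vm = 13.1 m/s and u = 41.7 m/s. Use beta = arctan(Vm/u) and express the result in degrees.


beta = arctan(13.1 / 41.7) = 17.4400 degrees


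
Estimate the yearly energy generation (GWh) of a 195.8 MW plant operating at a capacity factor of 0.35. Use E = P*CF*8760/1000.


E = 195.8 * 0.35 * 8760 / 1000 = 600.3228 GWh


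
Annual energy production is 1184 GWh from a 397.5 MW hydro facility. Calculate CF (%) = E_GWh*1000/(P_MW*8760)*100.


CF = 1184 * 1000 / (397.5 * 8760) * 100 = 34.0025 %


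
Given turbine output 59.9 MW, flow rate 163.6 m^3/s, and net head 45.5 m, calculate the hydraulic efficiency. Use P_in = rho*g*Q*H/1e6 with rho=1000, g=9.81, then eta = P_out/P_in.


P_in = 1000 * 9.81 * 163.6 * 45.5 / 1e6 = 73.0237 MW
eta = 59.9 / 73.0237 = 0.8203


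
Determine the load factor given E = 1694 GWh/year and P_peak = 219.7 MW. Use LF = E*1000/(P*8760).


LF = 1694 * 1000 / (219.7 * 8760) = 0.8802


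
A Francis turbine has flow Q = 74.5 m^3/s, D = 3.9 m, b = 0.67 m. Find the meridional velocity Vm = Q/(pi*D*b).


Vm = 74.5 / (pi * 3.9 * 0.67) = 9.0754 m/s


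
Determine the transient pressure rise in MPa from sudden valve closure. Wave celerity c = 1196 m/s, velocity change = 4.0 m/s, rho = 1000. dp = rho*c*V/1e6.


dp = 1000 * 1196 * 4.0 / 1e6 = 4.7840 MPa


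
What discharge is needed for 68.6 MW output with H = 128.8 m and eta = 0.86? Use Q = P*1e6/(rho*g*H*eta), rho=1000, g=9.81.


Q = 68.6 * 1e6 / (1000 * 9.81 * 128.8 * 0.86) = 63.1307 m^3/s


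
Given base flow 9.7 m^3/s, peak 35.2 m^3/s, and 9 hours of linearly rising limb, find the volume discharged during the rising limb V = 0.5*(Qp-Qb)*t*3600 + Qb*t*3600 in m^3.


V = 0.5*(35.2 - 9.7)*9*3600 + 9.7*9*3600 = 727380.0000 m^3


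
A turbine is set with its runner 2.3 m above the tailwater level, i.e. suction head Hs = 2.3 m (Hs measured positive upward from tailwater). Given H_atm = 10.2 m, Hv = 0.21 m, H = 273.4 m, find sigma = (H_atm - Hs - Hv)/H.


sigma = (10.2 - 2.3 - 0.21) / 273.4 = 0.0281


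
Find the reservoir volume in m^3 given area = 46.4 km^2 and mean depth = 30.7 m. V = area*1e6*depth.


V = 46.4 * 1e6 * 30.7 = 1.4245e+09 m^3


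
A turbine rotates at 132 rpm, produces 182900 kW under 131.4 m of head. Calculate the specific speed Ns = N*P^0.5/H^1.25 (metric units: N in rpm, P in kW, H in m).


Ns = 132 * 182900^0.5 / 131.4^1.25 = 126.8927


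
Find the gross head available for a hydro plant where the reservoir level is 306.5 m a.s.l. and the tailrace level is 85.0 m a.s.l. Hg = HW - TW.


Hg = 306.5 - 85.0 = 221.5000 m


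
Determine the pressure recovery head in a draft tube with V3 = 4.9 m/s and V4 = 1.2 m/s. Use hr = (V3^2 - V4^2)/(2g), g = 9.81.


hr = (4.9^2 - 1.2^2) / (2*9.81) = 1.1504 m


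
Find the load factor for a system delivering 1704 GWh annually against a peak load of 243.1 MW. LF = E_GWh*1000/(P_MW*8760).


LF = 1704 * 1000 / (243.1 * 8760) = 0.8002


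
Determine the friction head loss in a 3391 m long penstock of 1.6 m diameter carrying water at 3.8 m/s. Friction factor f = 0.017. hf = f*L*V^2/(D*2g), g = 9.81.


hf = 0.017 * 3391 * 3.8^2 / (1.6 * 2 * 9.81) = 26.5170 m


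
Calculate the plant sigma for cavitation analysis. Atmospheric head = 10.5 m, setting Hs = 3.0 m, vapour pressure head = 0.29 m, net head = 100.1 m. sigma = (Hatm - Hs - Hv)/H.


sigma = (10.5 - 3.0 - 0.29) / 100.1 = 0.0720


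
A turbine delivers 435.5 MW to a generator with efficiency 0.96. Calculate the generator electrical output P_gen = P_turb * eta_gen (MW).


P_gen = 435.5 * 0.96 = 418.0800 MW


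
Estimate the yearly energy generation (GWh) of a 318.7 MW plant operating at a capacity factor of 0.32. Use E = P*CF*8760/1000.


E = 318.7 * 0.32 * 8760 / 1000 = 893.3798 GWh


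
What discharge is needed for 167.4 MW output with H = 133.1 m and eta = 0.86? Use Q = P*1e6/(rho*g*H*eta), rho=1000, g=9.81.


Q = 167.4 * 1e6 / (1000 * 9.81 * 133.1 * 0.86) = 149.0768 m^3/s


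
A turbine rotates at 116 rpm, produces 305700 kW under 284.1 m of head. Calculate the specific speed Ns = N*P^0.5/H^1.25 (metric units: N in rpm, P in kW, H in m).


Ns = 116 * 305700^0.5 / 284.1^1.25 = 54.9878


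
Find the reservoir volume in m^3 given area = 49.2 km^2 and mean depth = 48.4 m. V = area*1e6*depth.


V = 49.2 * 1e6 * 48.4 = 2.3813e+09 m^3


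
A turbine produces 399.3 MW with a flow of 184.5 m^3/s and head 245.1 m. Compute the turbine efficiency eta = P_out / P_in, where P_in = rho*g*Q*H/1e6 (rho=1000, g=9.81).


P_in = 1000 * 9.81 * 184.5 * 245.1 / 1e6 = 443.6175 MW
eta = 399.3 / 443.6175 = 0.9001


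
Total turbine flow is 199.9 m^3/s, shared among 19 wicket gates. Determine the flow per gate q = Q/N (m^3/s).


q = 199.9 / 19 = 10.5211 m^3/s


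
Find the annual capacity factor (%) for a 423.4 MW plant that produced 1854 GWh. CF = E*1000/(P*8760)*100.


CF = 1854 * 1000 / (423.4 * 8760) * 100 = 49.9867 %


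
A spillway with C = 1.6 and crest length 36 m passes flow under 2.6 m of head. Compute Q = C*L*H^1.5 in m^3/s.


Q = 1.6 * 36 * 2.6^1.5 = 241.4807 m^3/s


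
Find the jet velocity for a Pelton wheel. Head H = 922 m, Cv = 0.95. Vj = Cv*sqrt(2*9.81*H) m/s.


Vj = 0.95 * sqrt(2*9.81*922) = 127.7728 m/s


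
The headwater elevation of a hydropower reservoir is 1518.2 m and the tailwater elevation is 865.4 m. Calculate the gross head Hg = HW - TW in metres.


Hg = 1518.2 - 865.4 = 652.8000 m


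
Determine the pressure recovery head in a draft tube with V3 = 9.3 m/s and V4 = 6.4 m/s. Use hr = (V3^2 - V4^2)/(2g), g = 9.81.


hr = (9.3^2 - 6.4^2) / (2*9.81) = 2.3206 m


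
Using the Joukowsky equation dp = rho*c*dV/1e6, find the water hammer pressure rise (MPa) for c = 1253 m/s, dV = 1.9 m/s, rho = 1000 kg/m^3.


dp = 1000 * 1253 * 1.9 / 1e6 = 2.3807 MPa


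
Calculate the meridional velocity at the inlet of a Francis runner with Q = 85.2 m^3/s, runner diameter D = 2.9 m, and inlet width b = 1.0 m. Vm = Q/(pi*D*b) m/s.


Vm = 85.2 / (pi * 2.9 * 1.0) = 9.3517 m/s


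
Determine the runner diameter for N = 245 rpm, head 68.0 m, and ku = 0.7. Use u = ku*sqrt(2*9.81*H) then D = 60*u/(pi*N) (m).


u = 0.7 * sqrt(2*9.81*68.0) = 25.5683 m/s
D = 60 * 25.5683 / (pi * 245) = 1.9931 m


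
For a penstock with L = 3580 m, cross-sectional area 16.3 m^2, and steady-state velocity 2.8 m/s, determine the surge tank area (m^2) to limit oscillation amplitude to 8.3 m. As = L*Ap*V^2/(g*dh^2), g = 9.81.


As = 3580 * 16.3 * 2.8^2 / (9.81 * 8.3^2) = 676.9577 m^2


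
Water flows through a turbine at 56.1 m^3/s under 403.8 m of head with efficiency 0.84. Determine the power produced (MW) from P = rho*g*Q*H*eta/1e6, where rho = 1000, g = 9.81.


P = 1000 * 9.81 * 56.1 * 403.8 * 0.84 / 1e6 = 186.6713 MW


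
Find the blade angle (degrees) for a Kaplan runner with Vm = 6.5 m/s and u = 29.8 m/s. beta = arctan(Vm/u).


beta = arctan(6.5 / 29.8) = 12.3047 degrees


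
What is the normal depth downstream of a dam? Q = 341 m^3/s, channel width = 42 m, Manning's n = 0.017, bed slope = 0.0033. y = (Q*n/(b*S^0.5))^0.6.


y = (341 * 0.017 / (42 * 0.0033^0.5))^0.6 = 1.6921 m


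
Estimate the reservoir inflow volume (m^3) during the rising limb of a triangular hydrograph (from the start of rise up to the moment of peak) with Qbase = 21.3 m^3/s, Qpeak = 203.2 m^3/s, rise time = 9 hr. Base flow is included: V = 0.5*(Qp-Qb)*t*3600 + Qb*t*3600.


V = 0.5*(203.2 - 21.3)*9*3600 + 21.3*9*3600 = 3.6369e+06 m^3


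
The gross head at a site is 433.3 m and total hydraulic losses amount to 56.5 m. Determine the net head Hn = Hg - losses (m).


Hn = 433.3 - 56.5 = 376.8000 m


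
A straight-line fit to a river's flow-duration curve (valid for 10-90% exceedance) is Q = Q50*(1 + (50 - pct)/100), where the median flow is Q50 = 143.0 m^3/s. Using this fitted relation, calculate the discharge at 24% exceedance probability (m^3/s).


Q = 143.0 * (1 + (50 - 24)/100) = 180.1800 m^3/s


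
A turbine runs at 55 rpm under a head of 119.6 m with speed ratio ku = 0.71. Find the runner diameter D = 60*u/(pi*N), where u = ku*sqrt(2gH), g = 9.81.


u = 0.71 * sqrt(2*9.81*119.6) = 34.3933 m/s
D = 60 * 34.3933 / (pi * 55) = 11.9430 m


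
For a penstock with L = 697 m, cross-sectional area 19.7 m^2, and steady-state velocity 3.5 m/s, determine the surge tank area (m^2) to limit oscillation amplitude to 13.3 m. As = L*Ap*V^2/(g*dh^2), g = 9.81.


As = 697 * 19.7 * 3.5^2 / (9.81 * 13.3^2) = 96.9310 m^2


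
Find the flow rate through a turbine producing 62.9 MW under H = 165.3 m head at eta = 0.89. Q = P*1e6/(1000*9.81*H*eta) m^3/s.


Q = 62.9 * 1e6 / (1000 * 9.81 * 165.3 * 0.89) = 43.5832 m^3/s


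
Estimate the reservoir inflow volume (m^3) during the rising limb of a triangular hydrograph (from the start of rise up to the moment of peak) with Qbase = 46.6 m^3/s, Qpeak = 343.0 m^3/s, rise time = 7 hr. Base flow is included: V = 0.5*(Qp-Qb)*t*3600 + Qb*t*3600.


V = 0.5*(343.0 - 46.6)*7*3600 + 46.6*7*3600 = 4.9090e+06 m^3


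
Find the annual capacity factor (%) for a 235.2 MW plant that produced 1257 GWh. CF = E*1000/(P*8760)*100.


CF = 1257 * 1000 / (235.2 * 8760) * 100 = 61.0090 %


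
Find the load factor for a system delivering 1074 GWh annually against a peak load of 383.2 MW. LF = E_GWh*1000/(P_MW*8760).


LF = 1074 * 1000 / (383.2 * 8760) = 0.3199


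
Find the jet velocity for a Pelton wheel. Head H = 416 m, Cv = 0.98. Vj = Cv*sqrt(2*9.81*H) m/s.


Vj = 0.98 * sqrt(2*9.81*416) = 88.5365 m/s


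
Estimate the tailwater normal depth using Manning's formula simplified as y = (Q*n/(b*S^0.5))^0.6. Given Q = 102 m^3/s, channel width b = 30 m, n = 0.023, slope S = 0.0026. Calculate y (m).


y = (102 * 0.023 / (30 * 0.0026^0.5))^0.6 = 1.2925 m


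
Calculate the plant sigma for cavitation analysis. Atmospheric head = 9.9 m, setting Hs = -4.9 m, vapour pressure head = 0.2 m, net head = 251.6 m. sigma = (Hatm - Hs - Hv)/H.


sigma = (9.9 - (-4.9) - 0.2) / 251.6 = 0.0580


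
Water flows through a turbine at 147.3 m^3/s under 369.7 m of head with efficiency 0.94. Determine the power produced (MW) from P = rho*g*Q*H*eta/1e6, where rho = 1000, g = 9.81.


P = 1000 * 9.81 * 147.3 * 369.7 * 0.94 / 1e6 = 502.1680 MW


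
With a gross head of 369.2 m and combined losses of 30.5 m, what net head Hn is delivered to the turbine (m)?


Hn = 369.2 - 30.5 = 338.7000 m


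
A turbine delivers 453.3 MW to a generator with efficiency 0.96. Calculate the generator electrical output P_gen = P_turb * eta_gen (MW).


P_gen = 453.3 * 0.96 = 435.1680 MW


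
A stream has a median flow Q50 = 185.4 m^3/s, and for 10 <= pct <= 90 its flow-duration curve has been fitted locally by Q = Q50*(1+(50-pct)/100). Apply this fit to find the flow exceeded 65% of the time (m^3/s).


Q = 185.4 * (1 + (50 - 65)/100) = 157.5900 m^3/s


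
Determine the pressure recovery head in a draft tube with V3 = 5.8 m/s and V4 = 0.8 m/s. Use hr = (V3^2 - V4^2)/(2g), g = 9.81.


hr = (5.8^2 - 0.8^2) / (2*9.81) = 1.6820 m


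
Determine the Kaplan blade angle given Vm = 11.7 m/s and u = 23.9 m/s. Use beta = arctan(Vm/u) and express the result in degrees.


beta = arctan(11.7 / 23.9) = 26.0836 degrees


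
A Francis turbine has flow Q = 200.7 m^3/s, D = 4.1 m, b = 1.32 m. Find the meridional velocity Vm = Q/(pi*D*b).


Vm = 200.7 / (pi * 4.1 * 1.32) = 11.8043 m/s


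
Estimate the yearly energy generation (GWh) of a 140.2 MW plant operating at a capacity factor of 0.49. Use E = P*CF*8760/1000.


E = 140.2 * 0.49 * 8760 / 1000 = 601.7945 GWh


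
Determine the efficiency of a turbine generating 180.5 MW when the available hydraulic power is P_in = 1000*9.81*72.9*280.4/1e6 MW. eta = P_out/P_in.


P_in = 1000 * 9.81 * 72.9 * 280.4 / 1e6 = 200.5278 MW
eta = 180.5 / 200.5278 = 0.9001


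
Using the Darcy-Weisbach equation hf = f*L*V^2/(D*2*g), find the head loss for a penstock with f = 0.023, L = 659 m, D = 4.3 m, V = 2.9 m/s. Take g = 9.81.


hf = 0.023 * 659 * 2.9^2 / (4.3 * 2 * 9.81) = 1.5109 m


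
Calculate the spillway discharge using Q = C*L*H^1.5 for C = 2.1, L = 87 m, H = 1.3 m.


Q = 2.1 * 87 * 1.3^1.5 = 270.8031 m^3/s


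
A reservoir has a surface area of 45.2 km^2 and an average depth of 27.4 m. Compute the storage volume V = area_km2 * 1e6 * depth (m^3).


V = 45.2 * 1e6 * 27.4 = 1.2385e+09 m^3


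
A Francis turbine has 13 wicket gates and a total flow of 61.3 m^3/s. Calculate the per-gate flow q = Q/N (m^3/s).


q = 61.3 / 13 = 4.7154 m^3/s


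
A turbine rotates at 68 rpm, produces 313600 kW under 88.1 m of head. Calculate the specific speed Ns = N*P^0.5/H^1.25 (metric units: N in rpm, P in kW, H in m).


Ns = 68 * 313600^0.5 / 88.1^1.25 = 141.0838


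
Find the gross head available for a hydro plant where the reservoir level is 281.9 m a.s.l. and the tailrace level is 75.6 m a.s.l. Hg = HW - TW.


Hg = 281.9 - 75.6 = 206.3000 m


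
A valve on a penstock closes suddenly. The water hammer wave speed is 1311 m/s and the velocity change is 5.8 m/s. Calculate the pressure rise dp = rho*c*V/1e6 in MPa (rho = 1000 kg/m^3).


dp = 1000 * 1311 * 5.8 / 1e6 = 7.6038 MPa


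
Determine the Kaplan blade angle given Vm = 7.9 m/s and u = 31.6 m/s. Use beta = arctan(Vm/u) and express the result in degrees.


beta = arctan(7.9 / 31.6) = 14.0362 degrees


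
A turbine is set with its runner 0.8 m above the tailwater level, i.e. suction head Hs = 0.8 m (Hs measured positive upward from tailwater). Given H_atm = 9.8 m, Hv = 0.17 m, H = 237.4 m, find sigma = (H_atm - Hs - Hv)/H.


sigma = (9.8 - 0.8 - 0.17) / 237.4 = 0.0372


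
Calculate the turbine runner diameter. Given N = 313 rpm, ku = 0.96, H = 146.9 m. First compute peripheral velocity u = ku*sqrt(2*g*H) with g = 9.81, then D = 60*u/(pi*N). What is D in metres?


u = 0.96 * sqrt(2*9.81*146.9) = 51.5385 m/s
D = 60 * 51.5385 / (pi * 313) = 3.1448 m


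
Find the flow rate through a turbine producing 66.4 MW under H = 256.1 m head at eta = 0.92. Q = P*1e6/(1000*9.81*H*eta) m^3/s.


Q = 66.4 * 1e6 / (1000 * 9.81 * 256.1 * 0.92) = 28.7278 m^3/s


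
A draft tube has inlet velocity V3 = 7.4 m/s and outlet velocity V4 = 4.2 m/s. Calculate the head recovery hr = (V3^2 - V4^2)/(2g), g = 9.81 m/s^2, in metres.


hr = (7.4^2 - 4.2^2) / (2*9.81) = 1.8919 m


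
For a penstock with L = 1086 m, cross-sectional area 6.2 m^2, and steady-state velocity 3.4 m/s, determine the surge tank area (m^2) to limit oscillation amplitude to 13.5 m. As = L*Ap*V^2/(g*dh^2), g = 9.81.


As = 1086 * 6.2 * 3.4^2 / (9.81 * 13.5^2) = 43.5354 m^2


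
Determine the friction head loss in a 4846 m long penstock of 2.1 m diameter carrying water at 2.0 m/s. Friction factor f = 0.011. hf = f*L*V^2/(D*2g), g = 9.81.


hf = 0.011 * 4846 * 2.0^2 / (2.1 * 2 * 9.81) = 5.1751 m


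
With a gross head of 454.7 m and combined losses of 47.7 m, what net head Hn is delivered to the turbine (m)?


Hn = 454.7 - 47.7 = 407.0000 m


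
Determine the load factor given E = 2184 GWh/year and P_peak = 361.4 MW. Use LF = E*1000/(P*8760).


LF = 2184 * 1000 / (361.4 * 8760) = 0.6899


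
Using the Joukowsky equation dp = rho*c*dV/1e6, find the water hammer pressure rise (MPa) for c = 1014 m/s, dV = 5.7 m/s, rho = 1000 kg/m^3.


dp = 1000 * 1014 * 5.7 / 1e6 = 5.7798 MPa


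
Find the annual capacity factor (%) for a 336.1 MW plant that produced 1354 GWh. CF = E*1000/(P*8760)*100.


CF = 1354 * 1000 / (336.1 * 8760) * 100 = 45.9882 %


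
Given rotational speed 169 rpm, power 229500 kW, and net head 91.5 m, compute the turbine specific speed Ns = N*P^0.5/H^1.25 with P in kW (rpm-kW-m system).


Ns = 169 * 229500^0.5 / 91.5^1.25 = 286.0893


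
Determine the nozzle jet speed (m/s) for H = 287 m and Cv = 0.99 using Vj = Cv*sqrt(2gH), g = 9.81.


Vj = 0.99 * sqrt(2*9.81*287) = 74.2892 m/s


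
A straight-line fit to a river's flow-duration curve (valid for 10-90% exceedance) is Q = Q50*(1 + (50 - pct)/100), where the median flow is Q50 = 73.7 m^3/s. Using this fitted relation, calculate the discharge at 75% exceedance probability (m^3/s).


Q = 73.7 * (1 + (50 - 75)/100) = 55.2750 m^3/s


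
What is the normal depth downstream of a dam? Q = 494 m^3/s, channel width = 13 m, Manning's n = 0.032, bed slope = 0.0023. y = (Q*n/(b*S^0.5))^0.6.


y = (494 * 0.032 / (13 * 0.0023^0.5))^0.6 = 6.9573 m


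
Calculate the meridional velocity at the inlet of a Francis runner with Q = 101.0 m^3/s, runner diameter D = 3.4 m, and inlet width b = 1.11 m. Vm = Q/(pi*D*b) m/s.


Vm = 101.0 / (pi * 3.4 * 1.11) = 8.5186 m/s


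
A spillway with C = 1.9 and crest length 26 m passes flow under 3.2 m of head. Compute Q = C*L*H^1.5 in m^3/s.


Q = 1.9 * 26 * 3.2^1.5 = 282.7821 m^3/s


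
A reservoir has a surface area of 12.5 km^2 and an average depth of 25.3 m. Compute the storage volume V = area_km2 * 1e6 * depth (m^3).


V = 12.5 * 1e6 * 25.3 = 3.1625e+08 m^3


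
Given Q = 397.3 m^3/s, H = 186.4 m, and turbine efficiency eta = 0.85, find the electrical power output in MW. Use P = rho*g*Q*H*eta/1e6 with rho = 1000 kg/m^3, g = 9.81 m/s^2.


P = 1000 * 9.81 * 397.3 * 186.4 * 0.85 / 1e6 = 617.5220 MW


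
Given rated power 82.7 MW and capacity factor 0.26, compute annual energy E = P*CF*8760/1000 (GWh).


E = 82.7 * 0.26 * 8760 / 1000 = 188.3575 GWh


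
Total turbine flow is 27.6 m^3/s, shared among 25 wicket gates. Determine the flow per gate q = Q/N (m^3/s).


q = 27.6 / 25 = 1.1040 m^3/s


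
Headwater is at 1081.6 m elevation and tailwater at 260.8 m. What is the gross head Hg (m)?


Hg = 1081.6 - 260.8 = 820.8000 m


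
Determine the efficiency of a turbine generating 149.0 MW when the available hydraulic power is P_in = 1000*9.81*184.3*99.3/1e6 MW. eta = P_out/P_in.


P_in = 1000 * 9.81 * 184.3 * 99.3 / 1e6 = 179.5327 MW
eta = 149.0 / 179.5327 = 0.8299


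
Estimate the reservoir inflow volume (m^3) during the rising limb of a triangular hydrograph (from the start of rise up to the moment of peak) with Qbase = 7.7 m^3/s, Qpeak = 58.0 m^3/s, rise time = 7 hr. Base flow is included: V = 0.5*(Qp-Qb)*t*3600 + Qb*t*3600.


V = 0.5*(58.0 - 7.7)*7*3600 + 7.7*7*3600 = 827820.0000 m^3


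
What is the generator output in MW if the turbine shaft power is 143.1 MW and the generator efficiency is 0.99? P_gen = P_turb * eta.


P_gen = 143.1 * 0.99 = 141.6690 MW


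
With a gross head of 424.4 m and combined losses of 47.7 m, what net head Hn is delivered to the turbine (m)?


Hn = 424.4 - 47.7 = 376.7000 m
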